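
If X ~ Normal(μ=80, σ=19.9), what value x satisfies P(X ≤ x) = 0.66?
88.2080

We have X ~ Normal(μ=80, σ=19.9).

We want to find x such that P(X ≤ x) = 0.66.

This is the 66th percentile, which means 66% of values fall below this point.

Using the inverse CDF (quantile function):
x = F⁻¹(0.66) = 88.2080

Verification: P(X ≤ 88.2080) = 0.66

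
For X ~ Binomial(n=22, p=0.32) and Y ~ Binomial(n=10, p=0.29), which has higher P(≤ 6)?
Y has higher probability (P(Y ≤ 6) = 0.9913 > P(X ≤ 6) = 0.4132)

Compute P(≤ 6) for each distribution:

X ~ Binomial(n=22, p=0.32):
P(X ≤ 6) = 0.4132

Y ~ Binomial(n=10, p=0.29):
P(Y ≤ 6) = 0.9913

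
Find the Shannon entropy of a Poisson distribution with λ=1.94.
1.6875 nats

We have X ~ Poisson(λ=1.94).

The Shannon entropy measures the uncertainty or information content of the distribution.

For a Poisson distribution with λ=1.94:
H(X) = 1.6875 nats

(In bits, this would be 2.4346 bits.)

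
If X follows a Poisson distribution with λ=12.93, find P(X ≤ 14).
0.682258

We have X ~ Poisson(λ=12.93).

The CDF gives us P(X ≤ k).

Using the CDF:
P(X ≤ 14) = 0.682258

This means there's approximately a 68.2% chance that X is at most 14.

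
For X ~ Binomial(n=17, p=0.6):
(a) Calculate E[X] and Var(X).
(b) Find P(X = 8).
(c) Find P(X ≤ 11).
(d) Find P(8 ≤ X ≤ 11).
(a) E[X] = 10.2000, Var(X) = 4.0800
(b) P(X = 8) = 0.107037
(c) P(X ≤ 11) = 0.736069
(d) P(8 ≤ X ≤ 11) = 0.644170

We have X ~ Binomial(n=17, p=0.6).

(a) Moments:
E[X] = 10.2000
Var(X) = 4.0800
σ = √Var(X) = 2.0199

(b) Point probability using PMF:
P(X = 8) = 0.107037

(c) Cumulative probability using CDF:
P(X ≤ 11) = F(11) = 0.736069

(d) Range probability:
P(8 ≤ X ≤ 11) = P(X ≤ 11) - P(X ≤ 7)
                   = F(11) - F(7)
                   = 0.736069 - 0.091899
                   = 0.644170

This means approximately 64.4% of outcomes fall in the interval [8, 11].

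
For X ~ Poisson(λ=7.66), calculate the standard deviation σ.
2.7677

We have X ~ Poisson(λ=7.66).

For a Poisson distribution with λ=7.66:
σ = √Var(X) = 2.7677

The standard deviation is the square root of the variance.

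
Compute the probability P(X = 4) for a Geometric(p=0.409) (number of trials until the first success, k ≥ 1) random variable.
0.084428

We have X ~ Geometric(p=0.409) (number of trials until the first success, k ≥ 1).

For a Geometric distribution, the PMF gives us the probability of each outcome.

Using the PMF formula:
P(X = 4) = 0.084428

Rounded to 4 decimal places: 0.0844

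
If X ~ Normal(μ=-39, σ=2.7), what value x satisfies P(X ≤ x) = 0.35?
-40.0404

We have X ~ Normal(μ=-39, σ=2.7).

We want to find x such that P(X ≤ x) = 0.35.

This is the 35th percentile, which means 35% of values fall below this point.

Using the inverse CDF (quantile function):
x = F⁻¹(0.35) = -40.0404

Verification: P(X ≤ -40.0404) = 0.35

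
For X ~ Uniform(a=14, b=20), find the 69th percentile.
18.1400

We have X ~ Uniform(a=14, b=20).

We want to find x such that P(X ≤ x) = 0.69.

This is the 69th percentile, which means 69% of values fall below this point.

Using the inverse CDF (quantile function):
x = F⁻¹(0.69) = 18.1400

Verification: P(X ≤ 18.1400) = 0.69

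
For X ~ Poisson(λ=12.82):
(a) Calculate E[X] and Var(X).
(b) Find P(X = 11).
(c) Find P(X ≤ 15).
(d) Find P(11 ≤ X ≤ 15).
(a) E[X] = 12.8200, Var(X) = 12.8200
(b) P(X = 11) = 0.104221
(c) P(X ≤ 15) = 0.779306
(d) P(11 ≤ X ≤ 15) = 0.511847

We have X ~ Poisson(λ=12.82).

(a) Moments:
E[X] = 12.8200
Var(X) = 12.8200
σ = √Var(X) = 3.5805

(b) Point probability using PMF:
P(X = 11) = 0.104221

(c) Cumulative probability using CDF:
P(X ≤ 15) = F(15) = 0.779306

(d) Range probability:
P(11 ≤ X ≤ 15) = P(X ≤ 15) - P(X ≤ 10)
                   = F(15) - F(10)
                   = 0.779306 - 0.267459
                   = 0.511847

This means approximately 51.2% of outcomes fall in the interval [11, 15].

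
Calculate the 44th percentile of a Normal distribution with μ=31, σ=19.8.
28.0108

We have X ~ Normal(μ=31, σ=19.8).

We want to find x such that P(X ≤ x) = 0.44.

This is the 44th percentile, which means 44% of values fall below this point.

Using the inverse CDF (quantile function):
x = F⁻¹(0.44) = 28.0108

Verification: P(X ≤ 28.0108) = 0.44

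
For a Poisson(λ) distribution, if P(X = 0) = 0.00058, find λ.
λ = 7.4525

For a Poisson(λ) distribution, the PMF at 0 is:
P(X = 0) = λ^0 e^(-λ) / 0! = e^(-λ)

Given P(X = 0) = 0.00058:
e^(-λ) = 0.00058
-λ = ln(0.00058)
λ = -ln(0.00058) = 7.4525

Verification: e^(-7.4525) = 0.00058 ✓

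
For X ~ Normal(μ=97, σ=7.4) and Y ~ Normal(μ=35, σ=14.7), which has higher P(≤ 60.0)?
Y has higher probability (P(Y ≤ 60.0) = 0.9555 > P(X ≤ 60.0) = 0.0000)

Compute P(≤ 60.0) for each distribution:

X ~ Normal(μ=97, σ=7.4):
P(X ≤ 60.0) = 0.0000

Y ~ Normal(μ=35, σ=14.7):
P(Y ≤ 60.0) = 0.9555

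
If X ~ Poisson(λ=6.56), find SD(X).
2.5612

We have X ~ Poisson(λ=6.56).

For a Poisson distribution with λ=6.56:
σ = √Var(X) = 2.5612

The standard deviation is the square root of the variance.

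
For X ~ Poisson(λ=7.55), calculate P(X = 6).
0.135340

We have X ~ Poisson(λ=7.55).

For a Poisson distribution, the PMF gives us the probability of each outcome.

Using the PMF formula:
P(X = 6) = 0.135340

Rounded to 4 decimal places: 0.1353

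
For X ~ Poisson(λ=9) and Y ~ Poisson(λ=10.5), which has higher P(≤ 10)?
X has higher probability (P(X ≤ 10) = 0.7060 > P(Y ≤ 10) = 0.5207)

Compute P(≤ 10) for each distribution:

X ~ Poisson(λ=9):
P(X ≤ 10) = 0.7060

Y ~ Poisson(λ=10.5):
P(Y ≤ 10) = 0.5207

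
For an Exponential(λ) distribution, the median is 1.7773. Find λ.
λ = 0.3900

For X ~ Exponential(λ), the CDF is F(x) = 1 - e^(-λx).
The median m satisfies F(m) = 0.5:
1 - e^(-λm) = 0.5
e^(-λm) = 0.5
λm = ln(2)
m = ln(2) / λ

Given m = 1.7773:
λ = ln(2) / 1.7773 = 0.693147 / 1.7773 = 0.3900

Verification: ln(2) / 0.3900 = 1.7773 ✓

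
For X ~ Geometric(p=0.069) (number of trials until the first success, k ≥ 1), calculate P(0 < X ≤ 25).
0.832605

We have X ~ Geometric(p=0.069) (number of trials until the first success, k ≥ 1).

To find P(0 < X ≤ 25), we use:
P(0 < X ≤ 25) = P(X ≤ 25) - P(X ≤ 0)
                 = F(25) - F(0)
                 = 0.832605 - 0.000000
                 = 0.832605

So there's approximately a 83.3% chance that X falls in this range.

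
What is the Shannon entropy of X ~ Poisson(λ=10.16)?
2.5695 nats

We have X ~ Poisson(λ=10.16).

The Shannon entropy measures the uncertainty or information content of the distribution.

For a Poisson distribution with λ=10.16:
H(X) = 2.5695 nats

(In bits, this would be 3.7070 bits.)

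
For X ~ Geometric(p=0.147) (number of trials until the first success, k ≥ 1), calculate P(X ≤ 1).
0.147000

We have X ~ Geometric(p=0.147) (number of trials until the first success, k ≥ 1).

The CDF gives us P(X ≤ k).

Using the CDF:
P(X ≤ 1) = 0.147000

This means there's approximately a 14.7% chance that X is at most 1.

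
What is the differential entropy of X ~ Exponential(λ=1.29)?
0.7454 nats

We have X ~ Exponential(λ=1.29).

The differential entropy measures the uncertainty or information content of the distribution.

For an Exponential distribution with λ=1.29:
h(X) = 0.7454 nats

(In bits, this would be 1.0753 bits.)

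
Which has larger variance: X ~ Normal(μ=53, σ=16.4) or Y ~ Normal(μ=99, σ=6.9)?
X has larger variance (268.9600 > 47.6100)

Compute the variance for each distribution:

X ~ Normal(μ=53, σ=16.4):
Var(X) = 268.9600

Y ~ Normal(μ=99, σ=6.9):
Var(Y) = 47.6100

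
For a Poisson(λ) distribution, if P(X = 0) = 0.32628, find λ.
λ = 1.1200

For a Poisson(λ) distribution, the PMF at 0 is:
P(X = 0) = λ^0 e^(-λ) / 0! = e^(-λ)

Given P(X = 0) = 0.32628:
e^(-λ) = 0.32628
-λ = ln(0.32628)
λ = -ln(0.32628) = 1.1200

Verification: e^(-1.1200) = 0.32628 ✓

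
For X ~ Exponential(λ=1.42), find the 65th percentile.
0.7393

We have X ~ Exponential(λ=1.42).

We want to find x such that P(X ≤ x) = 0.65.

This is the 65th percentile, which means 65% of values fall below this point.

Using the inverse CDF (quantile function):
x = F⁻¹(0.65) = 0.7393

Verification: P(X ≤ 0.7393) = 0.65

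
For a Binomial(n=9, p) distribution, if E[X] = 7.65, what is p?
p = 0.85

For a Binomial(n, p) distribution:
E[X] = n × p

Given n = 9 and E[X] = 7.65:
7.65 = 9 × p
p = 7.65 / 9 = 0.85

Verification: Binomial(9, 0.85) has E[X] = 7.65 ✓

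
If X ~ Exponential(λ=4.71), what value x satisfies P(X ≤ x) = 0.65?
0.2229

We have X ~ Exponential(λ=4.71).

We want to find x such that P(X ≤ x) = 0.65.

This is the 65th percentile, which means 65% of values fall below this point.

Using the inverse CDF (quantile function):
x = F⁻¹(0.65) = 0.2229

Verification: P(X ≤ 0.2229) = 0.65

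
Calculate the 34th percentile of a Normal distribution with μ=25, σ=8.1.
21.6590

We have X ~ Normal(μ=25, σ=8.1).

We want to find x such that P(X ≤ x) = 0.34.

This is the 34th percentile, which means 34% of values fall below this point.

Using the inverse CDF (quantile function):
x = F⁻¹(0.34) = 21.6590

Verification: P(X ≤ 21.6590) = 0.34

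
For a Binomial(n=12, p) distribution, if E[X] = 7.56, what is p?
p = 0.63

For a Binomial(n, p) distribution:
E[X] = n × p

Given n = 12 and E[X] = 7.56:
7.56 = 12 × p
p = 7.56 / 12 = 0.63

Verification: Binomial(12, 0.63) has E[X] = 7.56 ✓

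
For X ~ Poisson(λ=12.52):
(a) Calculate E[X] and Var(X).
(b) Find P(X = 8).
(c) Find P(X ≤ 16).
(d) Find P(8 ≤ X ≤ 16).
(a) E[X] = 12.5200, Var(X) = 12.5200
(b) P(X = 8) = 0.054695
(c) P(X ≤ 16) = 0.868039
(d) P(8 ≤ X ≤ 16) = 0.798915

We have X ~ Poisson(λ=12.52).

(a) Moments:
E[X] = 12.5200
Var(X) = 12.5200
σ = √Var(X) = 3.5384

(b) Point probability using PMF:
P(X = 8) = 0.054695

(c) Cumulative probability using CDF:
P(X ≤ 16) = F(16) = 0.868039

(d) Range probability:
P(8 ≤ X ≤ 16) = P(X ≤ 16) - P(X ≤ 7)
                   = F(16) - F(7)
                   = 0.868039 - 0.069123
                   = 0.798915

This means approximately 79.9% of outcomes fall in the interval [8, 16].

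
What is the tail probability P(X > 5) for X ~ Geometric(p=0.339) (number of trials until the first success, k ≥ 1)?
0.126185

We have X ~ Geometric(p=0.339) (number of trials until the first success, k ≥ 1).

P(X > 5) = 1 - P(X ≤ 5)
                = 1 - F(5)
                = 1 - 0.873815
                = 0.126185

So there's approximately a 12.6% chance that X exceeds 5.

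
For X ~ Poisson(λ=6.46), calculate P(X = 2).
0.032651

We have X ~ Poisson(λ=6.46).

For a Poisson distribution, the PMF gives us the probability of each outcome.

Using the PMF formula:
P(X = 2) = 0.032651

Rounded to 4 decimal places: 0.0327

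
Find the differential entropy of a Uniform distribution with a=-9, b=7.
2.7726 nats

We have X ~ Uniform(a=-9, b=7).

The differential entropy measures the uncertainty or information content of the distribution.

For a Uniform distribution with a=-9, b=7:
h(X) = 2.7726 nats

(In bits, this would be 4.0000 bits.)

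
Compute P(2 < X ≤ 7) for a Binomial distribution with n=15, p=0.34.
0.830390

We have X ~ Binomial(n=15, p=0.34).

To find P(2 < X ≤ 7), we use:
P(2 < X ≤ 7) = P(X ≤ 7) - P(X ≤ 2)
                 = F(7) - F(2)
                 = 0.902260 - 0.071870
                 = 0.830390

So there's approximately a 83.0% chance that X falls in this range.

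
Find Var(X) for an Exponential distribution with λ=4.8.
0.0434

We have X ~ Exponential(λ=4.8).

For an Exponential distribution with λ=4.8:
Var(X) = 0.0434

The variance measures the spread of the distribution around the mean.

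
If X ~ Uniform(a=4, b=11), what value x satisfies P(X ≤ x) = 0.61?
8.2700

We have X ~ Uniform(a=4, b=11).

We want to find x such that P(X ≤ x) = 0.61.

This is the 61st percentile, which means 61% of values fall below this point.

Using the inverse CDF (quantile function):
x = F⁻¹(0.61) = 8.2700

Verification: P(X ≤ 8.2700) = 0.61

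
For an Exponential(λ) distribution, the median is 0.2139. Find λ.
λ = 3.2405

For X ~ Exponential(λ), the CDF is F(x) = 1 - e^(-λx).
The median m satisfies F(m) = 0.5:
1 - e^(-λm) = 0.5
e^(-λm) = 0.5
λm = ln(2)
m = ln(2) / λ

Given m = 0.2139:
λ = ln(2) / 0.2139 = 0.693147 / 0.2139 = 3.2405

Verification: ln(2) / 3.2405 = 0.2139 ✓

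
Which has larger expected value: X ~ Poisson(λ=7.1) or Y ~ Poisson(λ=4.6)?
X has larger mean (7.1000 > 4.6000)

Compute the expected value for each distribution:

X ~ Poisson(λ=7.1):
E[X] = 7.1000

Y ~ Poisson(λ=4.6):
E[Y] = 4.6000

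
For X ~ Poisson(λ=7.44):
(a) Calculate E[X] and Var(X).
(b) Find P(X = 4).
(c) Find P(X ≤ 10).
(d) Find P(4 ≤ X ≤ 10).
(a) E[X] = 7.4400, Var(X) = 7.4400
(b) P(X = 4) = 0.074977
(c) P(X ≤ 10) = 0.867336
(d) P(4 ≤ X ≤ 10) = 0.805815

We have X ~ Poisson(λ=7.44).

(a) Moments:
E[X] = 7.4400
Var(X) = 7.4400
σ = √Var(X) = 2.7276

(b) Point probability using PMF:
P(X = 4) = 0.074977

(c) Cumulative probability using CDF:
P(X ≤ 10) = F(10) = 0.867336

(d) Range probability:
P(4 ≤ X ≤ 10) = P(X ≤ 10) - P(X ≤ 3)
                   = F(10) - F(3)
                   = 0.867336 - 0.061521
                   = 0.805815

This means approximately 80.6% of outcomes fall in the interval [4, 10].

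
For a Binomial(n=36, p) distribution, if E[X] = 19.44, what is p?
p = 0.54

For a Binomial(n, p) distribution:
E[X] = n × p

Given n = 36 and E[X] = 19.44:
19.44 = 36 × p
p = 19.44 / 36 = 0.54

Verification: Binomial(36, 0.54) has E[X] = 19.44 ✓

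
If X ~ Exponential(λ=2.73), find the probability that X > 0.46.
0.284848

We have X ~ Exponential(λ=2.73).

P(X > 0.46) = 1 - P(X ≤ 0.46)
                = 1 - F(0.46)
                = 1 - 0.715152
                = 0.284848

So there's approximately a 28.5% chance that X exceeds 0.46.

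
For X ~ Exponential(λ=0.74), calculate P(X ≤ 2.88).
0.881305

We have X ~ Exponential(λ=0.74).

The CDF gives us P(X ≤ k).

Using the CDF:
P(X ≤ 2.88) = 0.881305

This means there's approximately a 88.1% chance that X is at most 2.88.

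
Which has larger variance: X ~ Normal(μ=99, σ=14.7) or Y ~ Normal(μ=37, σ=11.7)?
X has larger variance (216.0900 > 136.8900)

Compute the variance for each distribution:

X ~ Normal(μ=99, σ=14.7):
Var(X) = 216.0900

Y ~ Normal(μ=37, σ=11.7):
Var(Y) = 136.8900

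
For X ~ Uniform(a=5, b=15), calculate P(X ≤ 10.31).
0.531000

We have X ~ Uniform(a=5, b=15).

The CDF gives us P(X ≤ k).

Using the CDF:
P(X ≤ 10.31) = 0.531000

This means there's approximately a 53.1% chance that X is at most 10.31.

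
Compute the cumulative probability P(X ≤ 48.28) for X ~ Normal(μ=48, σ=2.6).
0.542880

We have X ~ Normal(μ=48, σ=2.6).

The CDF gives us P(X ≤ k).

Using the CDF:
P(X ≤ 48.28) = 0.542880

This means there's approximately a 54.3% chance that X is at most 48.28.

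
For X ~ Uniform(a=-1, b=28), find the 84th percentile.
23.3600

We have X ~ Uniform(a=-1, b=28).

We want to find x such that P(X ≤ x) = 0.84.

This is the 84th percentile, which means 84% of values fall below this point.

Using the inverse CDF (quantile function):
x = F⁻¹(0.84) = 23.3600

Verification: P(X ≤ 23.3600) = 0.84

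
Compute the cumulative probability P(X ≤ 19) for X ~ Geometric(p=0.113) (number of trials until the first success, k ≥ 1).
0.897541

We have X ~ Geometric(p=0.113) (number of trials until the first success, k ≥ 1).

The CDF gives us P(X ≤ k).

Using the CDF:
P(X ≤ 19) = 0.897541

This means there's approximately a 89.8% chance that X is at most 19.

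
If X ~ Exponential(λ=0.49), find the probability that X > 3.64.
0.168032

We have X ~ Exponential(λ=0.49).

P(X > 3.64) = 1 - P(X ≤ 3.64)
                = 1 - F(3.64)
                = 1 - 0.831968
                = 0.168032

So there's approximately a 16.8% chance that X exceeds 3.64.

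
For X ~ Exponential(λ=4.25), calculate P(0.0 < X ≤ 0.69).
0.946736

We have X ~ Exponential(λ=4.25).

To find P(0.0 < X ≤ 0.69), we use:
P(0.0 < X ≤ 0.69) = P(X ≤ 0.69) - P(X ≤ 0.0)
                 = F(0.69) - F(0.0)
                 = 0.946736 - 0.000000
                 = 0.946736

So there's approximately a 94.7% chance that X falls in this range.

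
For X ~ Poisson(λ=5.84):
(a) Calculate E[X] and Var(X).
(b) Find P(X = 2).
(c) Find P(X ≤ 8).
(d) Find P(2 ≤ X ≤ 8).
(a) E[X] = 5.8400, Var(X) = 5.8400
(b) P(X = 2) = 0.049604
(c) P(X ≤ 8) = 0.863311
(d) P(2 ≤ X ≤ 8) = 0.843414

We have X ~ Poisson(λ=5.84).

(a) Moments:
E[X] = 5.8400
Var(X) = 5.8400
σ = √Var(X) = 2.4166

(b) Point probability using PMF:
P(X = 2) = 0.049604

(c) Cumulative probability using CDF:
P(X ≤ 8) = F(8) = 0.863311

(d) Range probability:
P(2 ≤ X ≤ 8) = P(X ≤ 8) - P(X ≤ 1)
                   = F(8) - F(1)
                   = 0.863311 - 0.019896
                   = 0.843414

This means approximately 84.3% of outcomes fall in the interval [2, 8].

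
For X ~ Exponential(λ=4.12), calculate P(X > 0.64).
0.071590

We have X ~ Exponential(λ=4.12).

P(X > 0.64) = 1 - P(X ≤ 0.64)
                = 1 - F(0.64)
                = 1 - 0.928410
                = 0.071590

So there's approximately a 7.2% chance that X exceeds 0.64.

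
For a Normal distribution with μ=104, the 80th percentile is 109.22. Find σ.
σ = 6.2023

For X ~ Normal(μ, σ), the p-th percentile satisfies x = μ + z_p × σ,
where z_p = Φ⁻¹(p) is the standard normal quantile.

Step 1: z_{0.8} = Φ⁻¹(0.8) = 0.8416

Step 2: Solve for σ:
109.22 = 104 + 0.8416 × σ
σ = (109.22 - 104) / 0.8416
σ = 5.22 / 0.8416
σ = 6.2023

Verification: μ + z × σ = 104 + 0.8416 × 6.2023 = 109.22 ✓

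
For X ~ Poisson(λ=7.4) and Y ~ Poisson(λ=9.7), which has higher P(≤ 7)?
X has higher probability (P(X ≤ 7) = 0.5393 > P(Y ≤ 7) = 0.2485)

Compute P(≤ 7) for each distribution:

X ~ Poisson(λ=7.4):
P(X ≤ 7) = 0.5393

Y ~ Poisson(λ=9.7):
P(Y ≤ 7) = 0.2485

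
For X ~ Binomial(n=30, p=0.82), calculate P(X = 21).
0.043964

We have X ~ Binomial(n=30, p=0.82).

For a Binomial distribution, the PMF gives us the probability of each outcome.

Using the PMF formula:
P(X = 21) = 0.043964

Rounded to 4 decimal places: 0.0440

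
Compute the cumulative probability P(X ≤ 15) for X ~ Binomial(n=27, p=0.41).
0.957365

We have X ~ Binomial(n=27, p=0.41).

The CDF gives us P(X ≤ k).

Using the CDF:
P(X ≤ 15) = 0.957365

This means there's approximately a 95.7% chance that X is at most 15.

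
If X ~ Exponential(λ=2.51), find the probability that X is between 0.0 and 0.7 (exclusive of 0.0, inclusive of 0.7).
0.827438

We have X ~ Exponential(λ=2.51).

To find P(0.0 < X ≤ 0.7), we use:
P(0.0 < X ≤ 0.7) = P(X ≤ 0.7) - P(X ≤ 0.0)
                 = F(0.7) - F(0.0)
                 = 0.827438 - 0.000000
                 = 0.827438

So there's approximately a 82.7% chance that X falls in this range.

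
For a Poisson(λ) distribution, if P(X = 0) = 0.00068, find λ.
λ = 7.2934

For a Poisson(λ) distribution, the PMF at 0 is:
P(X = 0) = λ^0 e^(-λ) / 0! = e^(-λ)

Given P(X = 0) = 0.00068:
e^(-λ) = 0.00068
-λ = ln(0.00068)
λ = -ln(0.00068) = 7.2934

Verification: e^(-7.2934) = 0.00068 ✓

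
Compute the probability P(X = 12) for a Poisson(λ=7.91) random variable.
0.045974

We have X ~ Poisson(λ=7.91).

For a Poisson distribution, the PMF gives us the probability of each outcome.

Using the PMF formula:
P(X = 12) = 0.045974

Rounded to 4 decimal places: 0.0460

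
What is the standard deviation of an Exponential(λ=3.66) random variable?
0.2732

We have X ~ Exponential(λ=3.66).

For an Exponential distribution with λ=3.66:
σ = √Var(X) = 0.2732

The standard deviation is the square root of the variance.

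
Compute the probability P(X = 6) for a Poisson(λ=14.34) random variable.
0.007148

We have X ~ Poisson(λ=14.34).

For a Poisson distribution, the PMF gives us the probability of each outcome.

Using the PMF formula:
P(X = 6) = 0.007148

Rounded to 4 decimal places: 0.0071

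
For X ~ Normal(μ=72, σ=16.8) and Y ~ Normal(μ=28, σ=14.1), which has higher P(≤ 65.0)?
Y has higher probability (P(Y ≤ 65.0) = 0.9957 > P(X ≤ 65.0) = 0.3385)

Compute P(≤ 65.0) for each distribution:

X ~ Normal(μ=72, σ=16.8):
P(X ≤ 65.0) = 0.3385

Y ~ Normal(μ=28, σ=14.1):
P(Y ≤ 65.0) = 0.9957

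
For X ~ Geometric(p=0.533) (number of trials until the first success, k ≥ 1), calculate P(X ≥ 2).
0.467000

We have X ~ Geometric(p=0.533) (number of trials until the first success, k ≥ 1).

For discrete distributions, P(X ≥ 2) = 1 - P(X ≤ 1).

P(X ≤ 1) = 0.533000
P(X ≥ 2) = 1 - 0.533000 = 0.467000

So there's approximately a 46.7% chance that X is at least 2.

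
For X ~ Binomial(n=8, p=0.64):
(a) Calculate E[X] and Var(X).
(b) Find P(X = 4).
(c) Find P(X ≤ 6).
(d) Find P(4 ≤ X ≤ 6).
(a) E[X] = 5.1200, Var(X) = 1.8432
(b) P(X = 4) = 0.197255
(c) P(X ≤ 6) = 0.845189
(d) P(4 ≤ X ≤ 6) = 0.727165

We have X ~ Binomial(n=8, p=0.64).

(a) Moments:
E[X] = 5.1200
Var(X) = 1.8432
σ = √Var(X) = 1.3576

(b) Point probability using PMF:
P(X = 4) = 0.197255

(c) Cumulative probability using CDF:
P(X ≤ 6) = F(6) = 0.845189

(d) Range probability:
P(4 ≤ X ≤ 6) = P(X ≤ 6) - P(X ≤ 3)
                   = F(6) - F(3)
                   = 0.845189 - 0.118024
                   = 0.727165

This means approximately 72.7% of outcomes fall in the interval [4, 6].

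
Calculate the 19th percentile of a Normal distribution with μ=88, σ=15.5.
74.3926

We have X ~ Normal(μ=88, σ=15.5).

We want to find x such that P(X ≤ x) = 0.19.

This is the 19th percentile, which means 19% of values fall below this point.

Using the inverse CDF (quantile function):
x = F⁻¹(0.19) = 74.3926

Verification: P(X ≤ 74.3926) = 0.19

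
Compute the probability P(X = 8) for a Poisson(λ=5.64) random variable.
0.090218

We have X ~ Poisson(λ=5.64).

For a Poisson distribution, the PMF gives us the probability of each outcome.

Using the PMF formula:
P(X = 8) = 0.090218

Rounded to 4 decimal places: 0.0902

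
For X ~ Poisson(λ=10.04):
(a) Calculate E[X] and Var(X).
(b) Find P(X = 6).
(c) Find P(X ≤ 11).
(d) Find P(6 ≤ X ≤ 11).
(a) E[X] = 10.0400, Var(X) = 10.0400
(b) P(X = 6) = 0.062052
(c) P(X ≤ 11) = 0.692218
(d) P(6 ≤ X ≤ 11) = 0.626630

We have X ~ Poisson(λ=10.04).

(a) Moments:
E[X] = 10.0400
Var(X) = 10.0400
σ = √Var(X) = 3.1686

(b) Point probability using PMF:
P(X = 6) = 0.062052

(c) Cumulative probability using CDF:
P(X ≤ 11) = F(11) = 0.692218

(d) Range probability:
P(6 ≤ X ≤ 11) = P(X ≤ 11) - P(X ≤ 5)
                   = F(11) - F(5)
                   = 0.692218 - 0.065588
                   = 0.626630

This means approximately 62.7% of outcomes fall in the interval [6, 11].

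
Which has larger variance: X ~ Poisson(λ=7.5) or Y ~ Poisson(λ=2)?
X has larger variance (7.5000 > 2.0000)

Compute the variance for each distribution:

X ~ Poisson(λ=7.5):
Var(X) = 7.5000

Y ~ Poisson(λ=2):
Var(Y) = 2.0000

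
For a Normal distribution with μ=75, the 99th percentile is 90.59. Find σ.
σ = 6.7015

For X ~ Normal(μ, σ), the p-th percentile satisfies x = μ + z_p × σ,
where z_p = Φ⁻¹(p) is the standard normal quantile.

Step 1: z_{0.99} = Φ⁻¹(0.99) = 2.3263

Step 2: Solve for σ:
90.59 = 75 + 2.3263 × σ
σ = (90.59 - 75) / 2.3263
σ = 15.59 / 2.3263
σ = 6.7015

Verification: μ + z × σ = 75 + 2.3263 × 6.7015 = 90.59 ✓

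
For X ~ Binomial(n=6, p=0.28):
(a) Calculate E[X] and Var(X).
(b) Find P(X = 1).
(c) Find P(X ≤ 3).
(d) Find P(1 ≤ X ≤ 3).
(a) E[X] = 1.6800, Var(X) = 1.2096
(b) P(X = 1) = 0.325066
(c) P(X ≤ 3) = 0.944288
(d) P(1 ≤ X ≤ 3) = 0.804974

We have X ~ Binomial(n=6, p=0.28).

(a) Moments:
E[X] = 1.6800
Var(X) = 1.2096
σ = √Var(X) = 1.0998

(b) Point probability using PMF:
P(X = 1) = 0.325066

(c) Cumulative probability using CDF:
P(X ≤ 3) = F(3) = 0.944288

(d) Range probability:
P(1 ≤ X ≤ 3) = P(X ≤ 3) - P(X ≤ 0)
                   = F(3) - F(0)
                   = 0.944288 - 0.139314
                   = 0.804974

This means approximately 80.5% of outcomes fall in the interval [1, 3].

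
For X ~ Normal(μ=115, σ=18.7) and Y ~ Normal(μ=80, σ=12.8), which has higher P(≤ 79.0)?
Y has higher probability (P(Y ≤ 79.0) = 0.4689 > P(X ≤ 79.0) = 0.0271)

Compute P(≤ 79.0) for each distribution:

X ~ Normal(μ=115, σ=18.7):
P(X ≤ 79.0) = 0.0271

Y ~ Normal(μ=80, σ=12.8):
P(Y ≤ 79.0) = 0.4689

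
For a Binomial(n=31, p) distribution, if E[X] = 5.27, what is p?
p = 0.17

For a Binomial(n, p) distribution:
E[X] = n × p

Given n = 31 and E[X] = 5.27:
5.27 = 31 × p
p = 5.27 / 31 = 0.17

Verification: Binomial(31, 0.17) has E[X] = 5.27 ✓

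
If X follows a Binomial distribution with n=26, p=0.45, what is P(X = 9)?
0.091173

We have X ~ Binomial(n=26, p=0.45).

For a Binomial distribution, the PMF gives us the probability of each outcome.

Using the PMF formula:
P(X = 9) = 0.091173

Rounded to 4 decimal places: 0.0912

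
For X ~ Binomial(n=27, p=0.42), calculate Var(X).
6.5772

We have X ~ Binomial(n=27, p=0.42).

For a Binomial distribution with n=27, p=0.42:
Var(X) = 6.5772

The variance measures the spread of the distribution around the mean.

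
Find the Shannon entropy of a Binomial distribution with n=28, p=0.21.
2.1798 nats

We have X ~ Binomial(n=28, p=0.21).

The Shannon entropy measures the uncertainty or information content of the distribution.

For a Binomial distribution with n=28, p=0.21:
H(X) = 2.1798 nats

(In bits, this would be 3.1448 bits.)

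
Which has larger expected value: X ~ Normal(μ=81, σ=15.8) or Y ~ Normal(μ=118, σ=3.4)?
Y has larger mean (118.0000 > 81.0000)

Compute the expected value for each distribution:

X ~ Normal(μ=81, σ=15.8):
E[X] = 81.0000

Y ~ Normal(μ=118, σ=3.4):
E[Y] = 118.0000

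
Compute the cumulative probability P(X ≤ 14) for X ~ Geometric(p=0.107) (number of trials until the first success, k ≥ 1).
0.794921

We have X ~ Geometric(p=0.107) (number of trials until the first success, k ≥ 1).

The CDF gives us P(X ≤ k).

Using the CDF:
P(X ≤ 14) = 0.794921

This means there's approximately a 79.5% chance that X is at most 14.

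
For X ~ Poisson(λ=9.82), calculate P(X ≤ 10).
0.605547

We have X ~ Poisson(λ=9.82).

The CDF gives us P(X ≤ k).

Using the CDF:
P(X ≤ 10) = 0.605547

This means there's approximately a 60.6% chance that X is at most 10.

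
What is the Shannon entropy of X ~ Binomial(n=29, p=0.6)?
2.3884 nats

We have X ~ Binomial(n=29, p=0.6).

The Shannon entropy measures the uncertainty or information content of the distribution.

For a Binomial distribution with n=29, p=0.6:
H(X) = 2.3884 nats

(In bits, this would be 3.4457 bits.)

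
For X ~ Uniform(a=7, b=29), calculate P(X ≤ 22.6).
0.709091

We have X ~ Uniform(a=7, b=29).

The CDF gives us P(X ≤ k).

Using the CDF:
P(X ≤ 22.6) = 0.709091

This means there's approximately a 70.9% chance that X is at most 22.6.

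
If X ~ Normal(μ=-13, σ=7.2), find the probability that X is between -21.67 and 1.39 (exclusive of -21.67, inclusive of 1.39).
0.862912

We have X ~ Normal(μ=-13, σ=7.2).

To find P(-21.67 < X ≤ 1.39), we use:
P(-21.67 < X ≤ 1.39) = P(X ≤ 1.39) - P(X ≤ -21.67)
                 = F(1.39) - F(-21.67)
                 = 0.977175 - 0.114263
                 = 0.862912

So there's approximately a 86.3% chance that X falls in this range.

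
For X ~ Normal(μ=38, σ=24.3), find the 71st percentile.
51.4472

We have X ~ Normal(μ=38, σ=24.3).

We want to find x such that P(X ≤ x) = 0.71.

This is the 71st percentile, which means 71% of values fall below this point.

Using the inverse CDF (quantile function):
x = F⁻¹(0.71) = 51.4472

Verification: P(X ≤ 51.4472) = 0.71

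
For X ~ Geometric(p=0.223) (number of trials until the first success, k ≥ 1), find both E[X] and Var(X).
E[X] = 4.4843, Var(X) = 15.6247

We have X ~ Geometric(p=0.223) (number of trials until the first success, k ≥ 1).

For a Geometric distribution with p=0.223 (number of trials until the first success, k ≥ 1):

Expected value:
E[X] = 4.4843

Variance:
Var(X) = 15.6247

Standard deviation:
σ = √Var(X) = 3.9528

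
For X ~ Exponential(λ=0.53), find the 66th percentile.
2.0355

We have X ~ Exponential(λ=0.53).

We want to find x such that P(X ≤ x) = 0.66.

This is the 66th percentile, which means 66% of values fall below this point.

Using the inverse CDF (quantile function):
x = F⁻¹(0.66) = 2.0355

Verification: P(X ≤ 2.0355) = 0.66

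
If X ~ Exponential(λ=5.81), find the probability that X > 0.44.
0.077584

We have X ~ Exponential(λ=5.81).

P(X > 0.44) = 1 - P(X ≤ 0.44)
                = 1 - F(0.44)
                = 1 - 0.922416
                = 0.077584

So there's approximately a 7.8% chance that X exceeds 0.44.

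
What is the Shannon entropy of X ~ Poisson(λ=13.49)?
2.7135 nats

We have X ~ Poisson(λ=13.49).

The Shannon entropy measures the uncertainty or information content of the distribution.

For a Poisson distribution with λ=13.49:
H(X) = 2.7135 nats

(In bits, this would be 3.9147 bits.)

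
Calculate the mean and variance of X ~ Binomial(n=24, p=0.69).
E[X] = 16.5600, Var(X) = 5.1336

We have X ~ Binomial(n=24, p=0.69).

For a Binomial distribution with n=24, p=0.69:

Expected value:
E[X] = 16.5600

Variance:
Var(X) = 5.1336

Standard deviation:
σ = √Var(X) = 2.2657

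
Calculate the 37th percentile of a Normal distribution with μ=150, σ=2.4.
149.2036

We have X ~ Normal(μ=150, σ=2.4).

We want to find x such that P(X ≤ x) = 0.37.

This is the 37th percentile, which means 37% of values fall below this point.

Using the inverse CDF (quantile function):
x = F⁻¹(0.37) = 149.2036

Verification: P(X ≤ 149.2036) = 0.37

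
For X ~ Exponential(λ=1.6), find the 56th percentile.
0.5131

We have X ~ Exponential(λ=1.6).

We want to find x such that P(X ≤ x) = 0.56.

This is the 56th percentile, which means 56% of values fall below this point.

Using the inverse CDF (quantile function):
x = F⁻¹(0.56) = 0.5131

Verification: P(X ≤ 0.5131) = 0.56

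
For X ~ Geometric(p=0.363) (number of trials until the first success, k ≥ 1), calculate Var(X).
4.8342

We have X ~ Geometric(p=0.363) (number of trials until the first success, k ≥ 1).

For a Geometric distribution with p=0.363 (number of trials until the first success, k ≥ 1):
Var(X) = 4.8342

The variance measures the spread of the distribution around the mean.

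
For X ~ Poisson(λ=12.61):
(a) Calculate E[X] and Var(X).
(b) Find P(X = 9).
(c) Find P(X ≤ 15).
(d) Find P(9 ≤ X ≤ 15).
(a) E[X] = 12.6100, Var(X) = 12.6100
(b) P(X = 9) = 0.074168
(c) P(X ≤ 15) = 0.797022
(d) P(9 ≤ X ≤ 15) = 0.678047

We have X ~ Poisson(λ=12.61).

(a) Moments:
E[X] = 12.6100
Var(X) = 12.6100
σ = √Var(X) = 3.5511

(b) Point probability using PMF:
P(X = 9) = 0.074168

(c) Cumulative probability using CDF:
P(X ≤ 15) = F(15) = 0.797022

(d) Range probability:
P(9 ≤ X ≤ 15) = P(X ≤ 15) - P(X ≤ 8)
                   = F(15) - F(8)
                   = 0.797022 - 0.118975
                   = 0.678047

This means approximately 67.8% of outcomes fall in the interval [9, 15].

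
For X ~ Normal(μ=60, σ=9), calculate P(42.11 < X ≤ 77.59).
0.951258

We have X ~ Normal(μ=60, σ=9).

To find P(42.11 < X ≤ 77.59), we use:
P(42.11 < X ≤ 77.59) = P(X ≤ 77.59) - P(X ≤ 42.11)
                 = F(77.59) - F(42.11)
                 = 0.974676 - 0.023418
                 = 0.951258

So there's approximately a 95.1% chance that X falls in this range.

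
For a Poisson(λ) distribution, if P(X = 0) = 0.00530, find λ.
λ = 5.2400

For a Poisson(λ) distribution, the PMF at 0 is:
P(X = 0) = λ^0 e^(-λ) / 0! = e^(-λ)

Given P(X = 0) = 0.00530:
e^(-λ) = 0.00530
-λ = ln(0.00530)
λ = -ln(0.00530) = 5.2400

Verification: e^(-5.2400) = 0.00530 ✓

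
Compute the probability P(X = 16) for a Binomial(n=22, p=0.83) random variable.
0.091360

We have X ~ Binomial(n=22, p=0.83).

For a Binomial distribution, the PMF gives us the probability of each outcome.

Using the PMF formula:
P(X = 16) = 0.091360

Rounded to 4 decimal places: 0.0914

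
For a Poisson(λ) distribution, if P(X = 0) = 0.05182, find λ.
λ = 2.9600

For a Poisson(λ) distribution, the PMF at 0 is:
P(X = 0) = λ^0 e^(-λ) / 0! = e^(-λ)

Given P(X = 0) = 0.05182:
e^(-λ) = 0.05182
-λ = ln(0.05182)
λ = -ln(0.05182) = 2.9600

Verification: e^(-2.9600) = 0.05182 ✓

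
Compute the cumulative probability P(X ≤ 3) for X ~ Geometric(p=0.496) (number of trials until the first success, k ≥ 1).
0.871976

We have X ~ Geometric(p=0.496) (number of trials until the first success, k ≥ 1).

The CDF gives us P(X ≤ k).

Using the CDF:
P(X ≤ 3) = 0.871976

This means there's approximately a 87.2% chance that X is at most 3.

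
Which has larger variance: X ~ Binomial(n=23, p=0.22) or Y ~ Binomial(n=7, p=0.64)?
X has larger variance (3.9468 > 1.6128)

Compute the variance for each distribution:

X ~ Binomial(n=23, p=0.22):
Var(X) = 3.9468

Y ~ Binomial(n=7, p=0.64):
Var(Y) = 1.6128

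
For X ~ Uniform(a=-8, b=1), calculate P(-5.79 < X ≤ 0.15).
0.660000

We have X ~ Uniform(a=-8, b=1).

To find P(-5.79 < X ≤ 0.15), we use:
P(-5.79 < X ≤ 0.15) = P(X ≤ 0.15) - P(X ≤ -5.79)
                 = F(0.15) - F(-5.79)
                 = 0.905556 - 0.245556
                 = 0.660000

So there's approximately a 66.0% chance that X falls in this range.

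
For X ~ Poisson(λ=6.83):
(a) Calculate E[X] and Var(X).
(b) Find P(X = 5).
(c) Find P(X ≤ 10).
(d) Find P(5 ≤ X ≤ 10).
(a) E[X] = 6.8300, Var(X) = 6.8300
(b) P(X = 5) = 0.133872
(c) P(X ≤ 10) = 0.913106
(d) P(5 ≤ X ≤ 10) = 0.724033

We have X ~ Poisson(λ=6.83).

(a) Moments:
E[X] = 6.8300
Var(X) = 6.8300
σ = √Var(X) = 2.6134

(b) Point probability using PMF:
P(X = 5) = 0.133872

(c) Cumulative probability using CDF:
P(X ≤ 10) = F(10) = 0.913106

(d) Range probability:
P(5 ≤ X ≤ 10) = P(X ≤ 10) - P(X ≤ 4)
                   = F(10) - F(4)
                   = 0.913106 - 0.189072
                   = 0.724033

This means approximately 72.4% of outcomes fall in the interval [5, 10].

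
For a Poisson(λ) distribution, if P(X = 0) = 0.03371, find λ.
λ = 3.3900

For a Poisson(λ) distribution, the PMF at 0 is:
P(X = 0) = λ^0 e^(-λ) / 0! = e^(-λ)

Given P(X = 0) = 0.03371:
e^(-λ) = 0.03371
-λ = ln(0.03371)
λ = -ln(0.03371) = 3.3900

Verification: e^(-3.3900) = 0.03371 ✓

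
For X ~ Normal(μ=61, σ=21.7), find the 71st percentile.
73.0084

We have X ~ Normal(μ=61, σ=21.7).

We want to find x such that P(X ≤ x) = 0.71.

This is the 71st percentile, which means 71% of values fall below this point.

Using the inverse CDF (quantile function):
x = F⁻¹(0.71) = 73.0084

Verification: P(X ≤ 73.0084) = 0.71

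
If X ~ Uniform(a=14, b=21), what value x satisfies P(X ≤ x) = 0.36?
16.5200

We have X ~ Uniform(a=14, b=21).

We want to find x such that P(X ≤ x) = 0.36.

This is the 36th percentile, which means 36% of values fall below this point.

Using the inverse CDF (quantile function):
x = F⁻¹(0.36) = 16.5200

Verification: P(X ≤ 16.5200) = 0.36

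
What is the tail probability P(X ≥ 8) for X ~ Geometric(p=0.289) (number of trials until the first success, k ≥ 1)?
0.091852

We have X ~ Geometric(p=0.289) (number of trials until the first success, k ≥ 1).

For discrete distributions, P(X ≥ 8) = 1 - P(X ≤ 7).

P(X ≤ 7) = 0.908148
P(X ≥ 8) = 1 - 0.908148 = 0.091852

So there's approximately a 9.2% chance that X is at least 8.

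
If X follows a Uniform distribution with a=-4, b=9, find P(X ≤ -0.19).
0.293077

We have X ~ Uniform(a=-4, b=9).

The CDF gives us P(X ≤ k).

Using the CDF:
P(X ≤ -0.19) = 0.293077

This means there's approximately a 29.3% chance that X is at most -0.19.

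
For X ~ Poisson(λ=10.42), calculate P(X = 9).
0.119041

We have X ~ Poisson(λ=10.42).

For a Poisson distribution, the PMF gives us the probability of each outcome.

Using the PMF formula:
P(X = 9) = 0.119041

Rounded to 4 decimal places: 0.1190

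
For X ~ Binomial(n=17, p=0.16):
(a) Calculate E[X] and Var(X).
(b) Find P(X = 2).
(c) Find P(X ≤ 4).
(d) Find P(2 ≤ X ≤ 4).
(a) E[X] = 2.7200, Var(X) = 2.2848
(b) P(X = 2) = 0.254664
(c) P(X ≤ 4) = 0.877629
(d) P(2 ≤ X ≤ 4) = 0.658893

We have X ~ Binomial(n=17, p=0.16).

(a) Moments:
E[X] = 2.7200
Var(X) = 2.2848
σ = √Var(X) = 1.5116

(b) Point probability using PMF:
P(X = 2) = 0.254664

(c) Cumulative probability using CDF:
P(X ≤ 4) = F(4) = 0.877629

(d) Range probability:
P(2 ≤ X ≤ 4) = P(X ≤ 4) - P(X ≤ 1)
                   = F(4) - F(1)
                   = 0.877629 - 0.218735
                   = 0.658893

This means approximately 65.9% of outcomes fall in the interval [2, 4].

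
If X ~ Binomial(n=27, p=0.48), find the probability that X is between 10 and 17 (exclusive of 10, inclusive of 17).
0.788490

We have X ~ Binomial(n=27, p=0.48).

To find P(10 < X ≤ 17), we use:
P(10 < X ≤ 17) = P(X ≤ 17) - P(X ≤ 10)
                 = F(17) - F(10)
                 = 0.960340 - 0.171850
                 = 0.788490

So there's approximately a 78.8% chance that X falls in this range.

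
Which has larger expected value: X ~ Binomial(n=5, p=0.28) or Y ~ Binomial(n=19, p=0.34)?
Y has larger mean (6.4600 > 1.4000)

Compute the expected value for each distribution:

X ~ Binomial(n=5, p=0.28):
E[X] = 1.4000

Y ~ Binomial(n=19, p=0.34):
E[Y] = 6.4600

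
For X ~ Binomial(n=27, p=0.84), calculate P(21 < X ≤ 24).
0.573722

We have X ~ Binomial(n=27, p=0.84).

To find P(21 < X ≤ 24), we use:
P(21 < X ≤ 24) = P(X ≤ 24) - P(X ≤ 21)
                 = F(24) - F(21)
                 = 0.829593 - 0.255872
                 = 0.573722

So there's approximately a 57.4% chance that X falls in this range.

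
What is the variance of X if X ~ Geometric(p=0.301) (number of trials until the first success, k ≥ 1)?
7.7151

We have X ~ Geometric(p=0.301) (number of trials until the first success, k ≥ 1).

For a Geometric distribution with p=0.301 (number of trials until the first success, k ≥ 1):
Var(X) = 7.7151

The variance measures the spread of the distribution around the mean.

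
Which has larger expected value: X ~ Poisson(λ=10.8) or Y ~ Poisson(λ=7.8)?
X has larger mean (10.8000 > 7.8000)

Compute the expected value for each distribution:

X ~ Poisson(λ=10.8):
E[X] = 10.8000

Y ~ Poisson(λ=7.8):
E[Y] = 7.8000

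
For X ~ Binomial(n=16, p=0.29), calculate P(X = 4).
0.211234

We have X ~ Binomial(n=16, p=0.29).

For a Binomial distribution, the PMF gives us the probability of each outcome.

Using the PMF formula:
P(X = 4) = 0.211234

Rounded to 4 decimal places: 0.2112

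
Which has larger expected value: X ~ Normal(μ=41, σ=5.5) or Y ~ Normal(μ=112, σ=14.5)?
Y has larger mean (112.0000 > 41.0000)

Compute the expected value for each distribution:

X ~ Normal(μ=41, σ=5.5):
E[X] = 41.0000

Y ~ Normal(μ=112, σ=14.5):
E[Y] = 112.0000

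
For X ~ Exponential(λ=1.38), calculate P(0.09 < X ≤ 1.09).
0.661008

We have X ~ Exponential(λ=1.38).

To find P(0.09 < X ≤ 1.09), we use:
P(0.09 < X ≤ 1.09) = P(X ≤ 1.09) - P(X ≤ 0.09)
                 = F(1.09) - F(0.09)
                 = 0.777805 - 0.116797
                 = 0.661008

So there's approximately a 66.1% chance that X falls in this range.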